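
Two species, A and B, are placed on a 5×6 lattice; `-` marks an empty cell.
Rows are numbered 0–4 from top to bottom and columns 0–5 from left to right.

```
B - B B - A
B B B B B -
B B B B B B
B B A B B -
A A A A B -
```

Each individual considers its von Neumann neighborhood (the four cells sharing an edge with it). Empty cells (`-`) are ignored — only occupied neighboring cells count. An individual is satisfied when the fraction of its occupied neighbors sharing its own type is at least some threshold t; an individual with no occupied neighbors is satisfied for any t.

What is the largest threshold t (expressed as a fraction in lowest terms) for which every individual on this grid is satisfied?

(0,0)B 1/1
(0,2)B 2/2
(0,3)B 2/2
(0,5)A — no occupied neighbors
(1,0)B 3/3
(1,1)B 3/3
(1,2)B 4/4
(1,3)B 4/4
(1,4)B 2/2
(2,0)B 3/3
(2,1)B 4/4
(2,2)B 3/4
(2,3)B 4/4
(2,4)B 4/4
(2,5)B 1/1
(3,0)B 2/3
(3,1)B 2/4
(3,2)A 1/4
(3,3)B 2/4
(3,4)B 3/3
(4,0)A 1/2
(4,1)A 2/3
(4,2)A 3/3
(4,3)A 1/3
(4,4)B 1/2
The smallest same-type fraction is 1/4 at (3,2), which reduces to 1/4. Any threshold above that leaves this individual unsatisfied.

1/4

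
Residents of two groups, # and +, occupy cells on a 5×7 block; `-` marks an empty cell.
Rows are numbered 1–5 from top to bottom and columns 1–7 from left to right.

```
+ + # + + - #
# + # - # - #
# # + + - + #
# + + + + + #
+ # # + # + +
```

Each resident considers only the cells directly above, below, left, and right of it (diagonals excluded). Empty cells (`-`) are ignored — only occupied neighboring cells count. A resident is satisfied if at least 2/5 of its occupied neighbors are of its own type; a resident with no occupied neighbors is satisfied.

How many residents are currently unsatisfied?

(1,1)+ 1/2 ok
(1,2)+ 2/3 ok
(1,3)# 1/3 unhappy
(1,4)+ 1/2 ok
(1,5)+ 1/2 ok
(1,7)# 1/1 ok
(2,1)# 1/3 unhappy
(2,2)+ 1/4 unhappy
(2,3)# 1/3 unhappy
(2,5)# 0/1 unhappy
(2,7)# 2/2 ok
(3,1)# 3/3 ok
(3,2)# 1/4 unhappy
(3,3)+ 2/4 ok
(3,4)+ 2/2 ok
(3,6)+ 1/2 ok
(3,7)# 2/3 ok
(4,1)# 1/3 unhappy
(4,2)+ 1/4 unhappy
(4,3)+ 3/4 ok
(4,4)+ 4/4 ok
(4,5)+ 2/3 ok
(4,6)+ 3/4 ok
(4,7)# 1/3 unhappy
(5,1)+ 0/2 unhappy
(5,2)# 1/3 unhappy
(5,3)# 1/3 unhappy
(5,4)+ 1/3 unhappy
(5,5)# 0/3 unhappy
(5,6)+ 2/3 ok
(5,7)+ 1/2 ok
Unsatisfied: (1,3), (2,1), (2,2), (2,3), (2,5), (3,2), (4,1), (4,2), (4,7), (5,1), (5,2), (5,3), (5,4), (5,5) — 14 in total.

14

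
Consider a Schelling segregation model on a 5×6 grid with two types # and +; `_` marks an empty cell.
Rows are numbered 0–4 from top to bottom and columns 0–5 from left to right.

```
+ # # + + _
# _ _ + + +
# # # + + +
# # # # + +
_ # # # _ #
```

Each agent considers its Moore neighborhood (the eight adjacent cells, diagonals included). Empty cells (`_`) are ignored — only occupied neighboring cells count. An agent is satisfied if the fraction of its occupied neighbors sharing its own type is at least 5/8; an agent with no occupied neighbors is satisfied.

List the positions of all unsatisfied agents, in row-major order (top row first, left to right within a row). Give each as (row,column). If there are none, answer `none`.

Row 0: (0,0)+ 0/2 unhappy · (0,1)# 2/3 ok · (0,2)# 1/3 unhappy · (0,3)+ 3/4 ok · (0,4)+ 4/4 ok
Row 1: (1,0)# 3/4 ok · (1,3)+ 5/7 ok · (1,4)+ 7/7 ok · (1,5)+ 4/4 ok
Row 2: (2,0)# 4/4 ok · (2,1)# 6/6 ok · (2,2)# 4/6 ok · (2,3)+ 4/7 unhappy · (2,4)+ 7/8 ok · (2,5)+ 5/5 ok
Row 3: (3,0)# 4/4 ok · (3,1)# 7/7 ok · (3,2)# 7/8 ok · (3,3)# 4/7 unhappy · (3,4)+ 4/7 unhappy · (3,5)+ 3/4 ok
Row 4: (4,1)# 4/4 ok · (4,2)# 5/5 ok · (4,3)# 3/4 ok · (4,5)# 0/2 unhappy

(0,0), (0,2), (2,3), (3,3), (3,4), (4,5)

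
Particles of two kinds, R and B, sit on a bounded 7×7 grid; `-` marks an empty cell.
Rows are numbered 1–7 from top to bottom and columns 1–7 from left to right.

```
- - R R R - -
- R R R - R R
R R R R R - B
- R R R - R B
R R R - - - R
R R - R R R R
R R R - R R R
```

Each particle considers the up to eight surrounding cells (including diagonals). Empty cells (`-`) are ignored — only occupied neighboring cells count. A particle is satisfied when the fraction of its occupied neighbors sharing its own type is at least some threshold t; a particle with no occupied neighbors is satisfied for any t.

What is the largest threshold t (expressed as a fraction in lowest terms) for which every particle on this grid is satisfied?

1/4

(1,3)R 4/4
(1,4)R 4/4
(1,5)R 3/3
(2,2)R 5/5
(2,3)R 7/7
(2,4)R 7/7
(2,6)R 3/4
(2,7)R 1/2
(3,1)R 3/3
(3,2)R 6/6
(3,3)R 8/8
(3,4)R 6/6
(3,5)R 5/5
(3,7)B 1/4
(4,2)R 7/7
(4,3)R 7/7
(4,4)R 5/5
(4,6)R 2/4
(4,7)B 1/3
(5,1)R 4/4
(5,2)R 6/6
(5,3)R 6/6
(5,7)R 3/4
(6,1)R 5/5
(6,2)R 7/7
(6,4)R 4/4
(6,5)R 4/4
(6,6)R 6/6
(6,7)R 4/4
(7,1)R 3/3
(7,2)R 4/4
(7,3)R 3/3
(7,5)R 4/4
(7,6)R 5/5
(7,7)R 3/3
The smallest same-type fraction is 1/4 at (3,7), which reduces to 1/4. Any threshold above that leaves this particle unsatisfied.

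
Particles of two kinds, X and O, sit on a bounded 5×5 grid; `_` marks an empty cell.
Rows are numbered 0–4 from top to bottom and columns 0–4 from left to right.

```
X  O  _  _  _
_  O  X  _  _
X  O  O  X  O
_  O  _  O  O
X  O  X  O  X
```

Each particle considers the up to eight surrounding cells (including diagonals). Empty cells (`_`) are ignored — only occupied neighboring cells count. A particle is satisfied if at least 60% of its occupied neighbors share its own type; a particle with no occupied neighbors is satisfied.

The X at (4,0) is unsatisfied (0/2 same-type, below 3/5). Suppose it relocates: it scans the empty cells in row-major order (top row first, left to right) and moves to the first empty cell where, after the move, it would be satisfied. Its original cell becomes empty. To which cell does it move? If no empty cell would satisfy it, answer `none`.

Vacating (4,0). Empty cells in order:
  (0,2): 1/3 same-type → still unsatisfied.
  (0,3): 1/1 same-type → satisfied — stop here.

(0,3)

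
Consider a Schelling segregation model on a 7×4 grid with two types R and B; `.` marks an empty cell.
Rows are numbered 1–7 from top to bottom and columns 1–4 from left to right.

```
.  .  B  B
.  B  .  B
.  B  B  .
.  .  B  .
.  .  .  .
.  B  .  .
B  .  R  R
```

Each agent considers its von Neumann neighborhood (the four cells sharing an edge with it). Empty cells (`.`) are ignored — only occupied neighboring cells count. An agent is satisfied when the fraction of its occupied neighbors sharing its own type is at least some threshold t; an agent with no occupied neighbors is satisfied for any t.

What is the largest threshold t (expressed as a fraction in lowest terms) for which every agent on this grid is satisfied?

1/1

Row 1: (1,3)B 1/1 · (1,4)B 2/2
Row 2: (2,2)B 1/1 · (2,4)B 1/1
Row 3: (3,2)B 2/2 · (3,3)B 2/2
Row 4: (4,3)B 1/1
Row 6: (6,2)B — no occupied neighbors
Row 7: (7,1)B — no occupied neighbors · (7,3)R 1/1 · (7,4)R 1/1
The smallest same-type fraction is 1/1 at (1,3), which reduces to 1/1. Any threshold above that leaves this agent unsatisfied.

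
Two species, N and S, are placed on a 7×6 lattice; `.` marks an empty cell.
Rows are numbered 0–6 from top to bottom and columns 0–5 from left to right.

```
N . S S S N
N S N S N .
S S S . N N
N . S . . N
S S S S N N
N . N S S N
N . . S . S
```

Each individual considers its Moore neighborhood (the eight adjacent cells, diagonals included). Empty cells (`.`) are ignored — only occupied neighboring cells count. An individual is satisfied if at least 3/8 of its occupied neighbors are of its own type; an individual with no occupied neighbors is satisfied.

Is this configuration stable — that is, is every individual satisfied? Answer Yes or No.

Row 0: (0,0)N 1/2 satisfied · (0,2)S 3/4 satisfied · (0,3)S 3/5 satisfied · (0,4)S 2/4 satisfied · (0,5)N 1/2 satisfied
Row 1: (1,0)N 1/4 not · (1,1)S 4/7 satisfied · (1,2)N 0/6 not · (1,3)S 4/7 satisfied · (1,4)N 3/6 satisfied
Row 2: (2,0)S 2/4 satisfied · (2,1)S 4/7 satisfied · (2,2)S 4/5 satisfied · (2,4)N 3/4 satisfied · (2,5)N 3/3 satisfied
Row 3: (3,0)N 0/4 not · (3,2)S 5/5 satisfied · (3,5)N 4/4 satisfied
Row 4: (4,0)S 1/3 not · (4,1)S 3/6 satisfied · (4,2)S 4/5 satisfied · (4,3)S 4/6 satisfied · (4,4)N 3/6 satisfied · (4,5)N 3/4 satisfied
Row 5: (5,0)N 1/3 not · (5,2)N 0/5 not · (5,3)S 4/6 satisfied · (5,4)S 4/7 satisfied · (5,5)N 2/4 satisfied
Row 6: (6,0)N 1/1 satisfied · (6,3)S 2/3 satisfied · (6,5)S 1/2 satisfied
For instance (1,0) has only 1/4 same-type neighbors, below 3/8.

No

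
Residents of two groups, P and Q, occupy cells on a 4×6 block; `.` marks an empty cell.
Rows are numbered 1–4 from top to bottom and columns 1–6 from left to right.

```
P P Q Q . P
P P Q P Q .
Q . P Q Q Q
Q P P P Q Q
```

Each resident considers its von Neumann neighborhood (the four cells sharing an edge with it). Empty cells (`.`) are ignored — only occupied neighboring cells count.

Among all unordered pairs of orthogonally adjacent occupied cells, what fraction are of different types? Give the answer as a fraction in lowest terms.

3/7

Scan each occupied cell's neighbors to the right and below so each pair is counted once.
From row 1: 2 unlike of 7 pairs (running 2/7).
From row 2: 6 unlike of 8 pairs (running 8/15).
From row 3: 2 unlike of 8 pairs (running 10/23).
From row 4: 2 unlike of 5 pairs (running 12/28).
Total adjacent occupied pairs: 28; unlike-type pairs: 12.
12/28 reduces to 3/7.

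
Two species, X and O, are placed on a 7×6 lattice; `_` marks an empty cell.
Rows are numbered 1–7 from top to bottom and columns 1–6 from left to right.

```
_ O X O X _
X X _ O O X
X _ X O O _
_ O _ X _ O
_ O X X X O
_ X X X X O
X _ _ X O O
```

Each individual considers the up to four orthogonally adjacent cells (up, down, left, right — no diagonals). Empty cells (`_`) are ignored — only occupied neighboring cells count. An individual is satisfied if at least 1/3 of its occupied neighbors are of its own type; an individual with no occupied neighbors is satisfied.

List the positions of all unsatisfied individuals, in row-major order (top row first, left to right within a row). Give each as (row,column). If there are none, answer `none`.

(1,2), (1,3), (1,5), (2,6), (3,3)

(1,2)O 0/2 ✗
(1,3)X 0/2 ✗
(1,4)O 1/3 ✓
(1,5)X 0/2 ✗
(2,1)X 2/2 ✓
(2,2)X 1/2 ✓
(2,4)O 3/3 ✓
(2,5)O 2/4 ✓
(2,6)X 0/1 ✗
(3,1)X 1/1 ✓
(3,3)X 0/1 ✗
(3,4)O 2/4 ✓
(3,5)O 2/2 ✓
(4,2)O 1/1 ✓
(4,4)X 1/2 ✓
(4,6)O 1/1 ✓
(5,2)O 1/3 ✓
(5,3)X 2/3 ✓
(5,4)X 4/4 ✓
(5,5)X 2/3 ✓
(5,6)O 2/3 ✓
(6,2)X 1/2 ✓
(6,3)X 3/3 ✓
(6,4)X 4/4 ✓
(6,5)X 2/4 ✓
(6,6)O 2/3 ✓
(7,1)X 0/0 ✓
(7,4)X 1/2 ✓
(7,5)O 1/3 ✓
(7,6)O 2/2 ✓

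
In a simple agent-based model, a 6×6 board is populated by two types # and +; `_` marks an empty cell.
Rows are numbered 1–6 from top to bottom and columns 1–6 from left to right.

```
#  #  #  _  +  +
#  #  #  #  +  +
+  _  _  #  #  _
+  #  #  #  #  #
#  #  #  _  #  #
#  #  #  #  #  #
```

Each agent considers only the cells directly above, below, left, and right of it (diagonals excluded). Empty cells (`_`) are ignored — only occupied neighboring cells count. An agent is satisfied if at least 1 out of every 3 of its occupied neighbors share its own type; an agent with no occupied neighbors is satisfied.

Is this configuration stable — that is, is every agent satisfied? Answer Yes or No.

Row 1: (1,1)# 2/2 satisfied · (1,2)# 3/3 satisfied · (1,3)# 2/2 satisfied · (1,5)+ 2/2 satisfied · (1,6)+ 2/2 satisfied
Row 2: (2,1)# 2/3 satisfied · (2,2)# 3/3 satisfied · (2,3)# 3/3 satisfied · (2,4)# 2/3 satisfied · (2,5)+ 2/4 satisfied · (2,6)+ 2/2 satisfied
Row 3: (3,1)+ 1/2 satisfied · (3,4)# 3/3 satisfied · (3,5)# 2/3 satisfied
Row 4: (4,1)+ 1/3 satisfied · (4,2)# 2/3 satisfied · (4,3)# 3/3 satisfied · (4,4)# 3/3 satisfied · (4,5)# 4/4 satisfied · (4,6)# 2/2 satisfied
Row 5: (5,1)# 2/3 satisfied · (5,2)# 4/4 satisfied · (5,3)# 3/3 satisfied · (5,5)# 3/3 satisfied · (5,6)# 3/3 satisfied
Row 6: (6,1)# 2/2 satisfied · (6,2)# 3/3 satisfied · (6,3)# 3/3 satisfied · (6,4)# 2/2 satisfied · (6,5)# 3/3 satisfied · (6,6)# 2/2 satisfied
All meet the threshold, so the configuration is stable.

Yes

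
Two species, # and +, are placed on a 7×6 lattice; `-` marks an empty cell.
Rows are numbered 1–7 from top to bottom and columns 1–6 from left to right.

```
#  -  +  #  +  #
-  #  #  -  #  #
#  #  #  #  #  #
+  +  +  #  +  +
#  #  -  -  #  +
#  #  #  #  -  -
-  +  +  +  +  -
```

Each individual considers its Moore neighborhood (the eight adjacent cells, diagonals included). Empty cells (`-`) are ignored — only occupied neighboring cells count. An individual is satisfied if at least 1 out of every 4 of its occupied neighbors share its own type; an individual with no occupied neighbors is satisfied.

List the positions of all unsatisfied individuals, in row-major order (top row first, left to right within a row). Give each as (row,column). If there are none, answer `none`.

Row 1: (1,1)# 1/1 satisfied · (1,3)+ 0/3 not · (1,4)# 2/4 satisfied · (1,5)+ 0/4 not · (1,6)# 2/3 satisfied
Row 2: (2,2)# 5/6 satisfied · (2,3)# 5/6 satisfied · (2,5)# 6/7 satisfied · (2,6)# 4/5 satisfied
Row 3: (3,1)# 2/4 satisfied · (3,2)# 4/7 satisfied · (3,3)# 5/7 satisfied · (3,4)# 5/7 satisfied · (3,5)# 5/7 satisfied · (3,6)# 3/5 satisfied
Row 4: (4,1)+ 1/5 not · (4,2)+ 2/7 satisfied · (4,3)+ 1/6 not · (4,4)# 4/6 satisfied · (4,5)+ 2/7 satisfied · (4,6)+ 2/5 satisfied
Row 5: (5,1)# 3/5 satisfied · (5,2)# 4/7 satisfied · (5,5)# 2/5 satisfied · (5,6)+ 2/3 satisfied
Row 6: (6,1)# 3/4 satisfied · (6,2)# 4/6 satisfied · (6,3)# 3/6 satisfied · (6,4)# 2/5 satisfied
Row 7: (7,2)+ 1/4 satisfied · (7,3)+ 2/5 satisfied · (7,4)+ 2/4 satisfied · (7,5)+ 1/2 satisfied

(1,3), (1,5), (4,1), (4,3)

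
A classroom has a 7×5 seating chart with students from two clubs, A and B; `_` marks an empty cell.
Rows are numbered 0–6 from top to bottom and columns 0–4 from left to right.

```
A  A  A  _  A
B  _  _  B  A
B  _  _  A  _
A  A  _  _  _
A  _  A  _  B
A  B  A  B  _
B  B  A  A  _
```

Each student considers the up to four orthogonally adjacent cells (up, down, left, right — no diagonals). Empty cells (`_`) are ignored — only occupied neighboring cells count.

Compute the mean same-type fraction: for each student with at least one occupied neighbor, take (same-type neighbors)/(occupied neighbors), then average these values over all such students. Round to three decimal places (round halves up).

Row 0: (0,0)A 1/2 · (0,1)A 2/2 · (0,2)A 1/1 · (0,4)A 1/1
Row 1: (1,0)B 1/2 · (1,3)B 0/2 · (1,4)A 1/2
Row 2: (2,0)B 1/2 · (2,3)A 0/1
Row 3: (3,0)A 2/3 · (3,1)A 1/1
Row 4: (4,0)A 2/2 · (4,2)A 1/1 · (4,4)B — no occupied neighbors
Row 5: (5,0)A 1/3 · (5,1)B 1/3 · (5,2)A 2/4 · (5,3)B 0/2
Row 6: (6,0)B 1/2 · (6,1)B 2/3 · (6,2)A 2/3 · (6,3)A 1/2
Sum over 21 students: 1/2 + 2/2 + 1/1 + 1/1 + 1/2 + 0/2 + 1/2 + 1/2 + 0/1 + 2/3 + 1/1 + 2/2 + 1/1 + 1/3 + 1/3 + 2/4 + 0/2 + 1/2 + 2/3 + 2/3 + 1/2 = 73/6; mean = 73/6 ÷ 21 = 73/126 = 0.579365… → 0.579.

0.579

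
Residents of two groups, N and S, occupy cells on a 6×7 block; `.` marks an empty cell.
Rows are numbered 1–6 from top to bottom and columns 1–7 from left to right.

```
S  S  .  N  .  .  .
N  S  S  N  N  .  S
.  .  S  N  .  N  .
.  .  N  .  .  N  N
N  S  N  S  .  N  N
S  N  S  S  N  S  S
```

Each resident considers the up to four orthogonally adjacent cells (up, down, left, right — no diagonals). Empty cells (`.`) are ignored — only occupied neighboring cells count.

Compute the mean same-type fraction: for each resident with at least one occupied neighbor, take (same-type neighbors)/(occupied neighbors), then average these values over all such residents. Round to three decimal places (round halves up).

(1,1)S 1/2
(1,2)S 2/2
(1,4)N 1/1
(2,1)N 0/2
(2,2)S 2/3
(2,3)S 2/3
(2,4)N 3/4
(2,5)N 1/1
(2,7)S — no occupied neighbors
(3,3)S 1/3
(3,4)N 1/2
(3,6)N 1/1
(4,3)N 1/2
(4,6)N 3/3
(4,7)N 2/2
(5,1)N 0/2
(5,2)S 0/3
(5,3)N 1/4
(5,4)S 1/2
(5,6)N 2/3
(5,7)N 2/3
(6,1)S 0/2
(6,2)N 0/3
(6,3)S 1/3
(6,4)S 2/3
(6,5)N 0/2
(6,6)S 1/3
(6,7)S 1/2
Sum over 27 residents: 1/2 + 2/2 + 1/1 + 0/2 + 2/3 + 2/3 + 3/4 + 1/1 + 1/3 + 1/2 + 1/1 + 1/2 + 3/3 + 2/2 + 0/2 + 0/3 + 1/4 + 1/2 + 2/3 + 2/3 + 0/2 + 0/3 + 1/3 + 2/3 + 0/2 + 1/3 + 1/2 = 83/6; mean = 83/6 ÷ 27 = 83/162 = 0.512345… → 0.512.

0.512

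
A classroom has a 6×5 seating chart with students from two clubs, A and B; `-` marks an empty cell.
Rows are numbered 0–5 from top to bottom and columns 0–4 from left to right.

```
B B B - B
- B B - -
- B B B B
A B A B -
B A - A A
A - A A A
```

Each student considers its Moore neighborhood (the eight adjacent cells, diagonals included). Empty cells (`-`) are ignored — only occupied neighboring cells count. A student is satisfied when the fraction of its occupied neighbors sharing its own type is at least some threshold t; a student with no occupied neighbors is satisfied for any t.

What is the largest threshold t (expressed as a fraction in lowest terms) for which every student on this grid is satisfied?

Row 0: (0,0)B 2/2 · (0,1)B 4/4 · (0,2)B 3/3 · (0,4)B — no occupied neighbors
Row 1: (1,1)B 6/6 · (1,2)B 6/6
Row 2: (2,1)B 4/6 · (2,2)B 6/7 · (2,3)B 4/5 · (2,4)B 2/2
Row 3: (3,0)A 1/4 · (3,1)B 3/6 · (3,2)A 2/7 · (3,3)B 3/6
Row 4: (4,0)B 1/4 · (4,1)A 4/6 · (4,3)A 5/6 · (4,4)A 3/4
Row 5: (5,0)A 1/2 · (5,2)A 3/3 · (5,3)A 4/4 · (5,4)A 3/3
The smallest same-type fraction is 1/4 at (3,0), which reduces to 1/4. Any threshold above that leaves this student unsatisfied.

1/4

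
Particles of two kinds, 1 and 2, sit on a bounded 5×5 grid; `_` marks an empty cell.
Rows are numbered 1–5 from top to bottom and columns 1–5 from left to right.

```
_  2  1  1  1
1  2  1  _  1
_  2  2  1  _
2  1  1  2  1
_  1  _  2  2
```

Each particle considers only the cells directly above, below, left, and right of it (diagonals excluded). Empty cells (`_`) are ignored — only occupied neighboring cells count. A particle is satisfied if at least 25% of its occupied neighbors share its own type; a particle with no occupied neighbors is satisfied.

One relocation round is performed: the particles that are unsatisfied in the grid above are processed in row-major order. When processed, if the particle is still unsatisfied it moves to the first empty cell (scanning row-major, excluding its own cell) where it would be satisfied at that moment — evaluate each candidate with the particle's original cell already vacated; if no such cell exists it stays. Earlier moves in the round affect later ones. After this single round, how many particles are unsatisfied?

Initially unsatisfied (in order): (2,1), (3,4), (4,1), (4,5).
  (2,1) → (2,4).
  (3,4): now satisfied by earlier moves; stays.
  (4,1) → (1,1).
  (4,5) → (3,5).
Resulting grid:
2 2 1 1 1
_ 2 1 1 1
_ 2 2 1 1
_ 1 1 2 _
_ 1 _ 2 2
All satisfied now.

0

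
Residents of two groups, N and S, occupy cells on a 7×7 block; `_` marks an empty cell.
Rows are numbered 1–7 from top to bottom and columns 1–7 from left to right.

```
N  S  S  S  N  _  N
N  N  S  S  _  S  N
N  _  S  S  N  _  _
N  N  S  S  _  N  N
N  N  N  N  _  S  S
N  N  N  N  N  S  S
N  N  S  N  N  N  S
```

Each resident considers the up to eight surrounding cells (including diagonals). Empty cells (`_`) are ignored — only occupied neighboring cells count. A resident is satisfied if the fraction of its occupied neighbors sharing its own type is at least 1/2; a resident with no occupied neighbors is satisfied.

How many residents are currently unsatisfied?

9

(1,1)N 2/3 ok
(1,2)S 2/5 unhappy
(1,3)S 4/5 ok
(1,4)S 3/4 ok
(1,5)N 0/3 unhappy
(1,7)N 1/2 ok
(2,1)N 3/4 ok
(2,2)N 3/7 unhappy
(2,3)S 6/7 ok
(2,4)S 5/7 ok
(2,6)S 0/4 unhappy
(2,7)N 1/2 ok
(3,1)N 4/4 ok
(3,3)S 5/7 ok
(3,4)S 5/6 ok
(3,5)N 1/5 unhappy
(4,1)N 4/4 ok
(4,2)N 5/7 ok
(4,3)S 3/7 unhappy
(4,4)S 3/6 ok
(4,6)N 2/4 ok
(4,7)N 1/3 unhappy
(5,1)N 5/5 ok
(5,2)N 7/8 ok
(5,3)N 6/8 ok
(5,4)N 4/6 ok
(5,6)S 3/6 ok
(5,7)S 3/5 ok
(6,1)N 5/5 ok
(6,2)N 7/8 ok
(6,3)N 7/8 ok
(6,4)N 6/7 ok
(6,5)N 5/7 ok
(6,6)S 4/7 ok
(6,7)S 4/5 ok
(7,1)N 3/3 ok
(7,2)N 4/5 ok
(7,3)S 0/5 unhappy
(7,4)N 4/5 ok
(7,5)N 4/5 ok
(7,6)N 2/5 unhappy
(7,7)S 2/3 ok
Unsatisfied: (1,2), (1,5), (2,2), (2,6), (3,5), (4,3), (4,7), (7,3), (7,6) — 9 in total.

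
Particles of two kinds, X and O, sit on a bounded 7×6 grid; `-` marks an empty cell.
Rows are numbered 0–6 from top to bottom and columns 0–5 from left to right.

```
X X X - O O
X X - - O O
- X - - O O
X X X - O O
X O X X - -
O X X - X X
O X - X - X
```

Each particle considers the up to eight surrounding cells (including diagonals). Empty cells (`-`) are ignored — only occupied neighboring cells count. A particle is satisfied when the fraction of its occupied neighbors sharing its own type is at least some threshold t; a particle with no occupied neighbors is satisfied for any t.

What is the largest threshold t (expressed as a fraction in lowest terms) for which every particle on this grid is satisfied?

1/8

Row 0: (0,0)X 3/3 · (0,1)X 4/4 · (0,2)X 2/2 · (0,4)O 3/3 · (0,5)O 3/3
Row 1: (1,0)X 4/4 · (1,1)X 5/5 · (1,4)O 5/5 · (1,5)O 5/5
Row 2: (2,1)X 5/5 · (2,4)O 5/5 · (2,5)O 5/5
Row 3: (3,0)X 3/4 · (3,1)X 5/6 · (3,2)X 4/5 · (3,4)O 3/4 · (3,5)O 3/3
Row 4: (4,0)X 3/5 · (4,1)O 1/8 · (4,2)X 5/6 · (4,3)X 4/5
Row 5: (5,0)O 2/5 · (5,1)X 4/7 · (5,2)X 5/6 · (5,4)X 4/4 · (5,5)X 2/2
Row 6: (6,0)O 1/3 · (6,1)X 2/4 · (6,3)X 2/2 · (6,5)X 2/2
The smallest same-type fraction is 1/8 at (4,1), which reduces to 1/8. Any threshold above that leaves this particle unsatisfied.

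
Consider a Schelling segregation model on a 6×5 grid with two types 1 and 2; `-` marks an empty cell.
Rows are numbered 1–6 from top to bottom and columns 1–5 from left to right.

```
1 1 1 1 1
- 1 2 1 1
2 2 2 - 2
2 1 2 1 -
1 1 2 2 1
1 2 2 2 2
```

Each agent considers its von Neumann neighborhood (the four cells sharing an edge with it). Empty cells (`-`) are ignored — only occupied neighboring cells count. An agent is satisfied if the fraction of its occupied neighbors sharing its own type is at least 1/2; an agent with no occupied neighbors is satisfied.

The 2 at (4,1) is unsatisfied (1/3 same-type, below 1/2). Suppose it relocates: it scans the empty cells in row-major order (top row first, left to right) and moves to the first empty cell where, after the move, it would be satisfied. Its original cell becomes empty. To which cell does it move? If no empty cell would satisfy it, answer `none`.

(3,4)

Vacating (4,1). Empty cells in order:
  (2,1): 1/3 same-type → still unsatisfied.
  (3,4): 2/4 same-type → satisfied — stop here.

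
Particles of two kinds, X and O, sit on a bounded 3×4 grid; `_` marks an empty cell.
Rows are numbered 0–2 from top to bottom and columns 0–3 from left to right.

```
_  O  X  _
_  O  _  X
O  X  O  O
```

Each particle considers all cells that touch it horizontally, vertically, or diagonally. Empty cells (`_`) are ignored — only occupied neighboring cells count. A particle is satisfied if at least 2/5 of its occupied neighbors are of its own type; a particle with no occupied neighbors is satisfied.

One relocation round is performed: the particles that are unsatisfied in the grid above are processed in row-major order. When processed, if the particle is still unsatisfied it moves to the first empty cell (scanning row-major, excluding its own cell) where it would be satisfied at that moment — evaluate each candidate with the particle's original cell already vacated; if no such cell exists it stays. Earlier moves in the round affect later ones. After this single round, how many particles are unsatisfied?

0

Initially unsatisfied (in order): (0,2), (1,3), (2,1).
  (0,2) → (0,3).
  (1,3): no empty cell satisfies it; stays.
  (2,1) → (0,2).
Resulting grid:
_ O X X
_ O _ X
O _ O O
All satisfied now.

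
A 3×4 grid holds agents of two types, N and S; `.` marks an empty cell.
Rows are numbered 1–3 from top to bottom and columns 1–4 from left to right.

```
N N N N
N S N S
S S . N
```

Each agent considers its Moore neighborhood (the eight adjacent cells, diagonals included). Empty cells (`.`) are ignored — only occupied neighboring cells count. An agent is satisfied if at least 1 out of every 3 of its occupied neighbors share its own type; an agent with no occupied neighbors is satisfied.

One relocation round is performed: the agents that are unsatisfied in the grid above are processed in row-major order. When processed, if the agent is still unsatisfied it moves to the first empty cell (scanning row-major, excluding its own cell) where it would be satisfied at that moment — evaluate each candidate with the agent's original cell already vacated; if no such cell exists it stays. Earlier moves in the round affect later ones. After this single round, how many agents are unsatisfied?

Initially unsatisfied (in order): (2,2), (2,4).
  (2,2) → (3,3).
  (2,4) → (2,2).
Resulting grid:
N N N N
N S N .
S S S N
All satisfied now.

0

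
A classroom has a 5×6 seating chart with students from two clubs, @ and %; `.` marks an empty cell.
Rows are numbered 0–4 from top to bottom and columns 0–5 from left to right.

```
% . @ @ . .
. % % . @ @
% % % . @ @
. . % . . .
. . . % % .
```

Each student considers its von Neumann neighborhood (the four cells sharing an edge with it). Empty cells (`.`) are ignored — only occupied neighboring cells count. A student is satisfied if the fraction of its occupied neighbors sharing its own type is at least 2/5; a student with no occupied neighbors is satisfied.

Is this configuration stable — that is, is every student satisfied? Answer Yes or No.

(0,0)% 0/0 ok
(0,2)@ 1/2 ok
(0,3)@ 1/1 ok
(1,1)% 2/2 ok
(1,2)% 2/3 ok
(1,4)@ 2/2 ok
(1,5)@ 2/2 ok
(2,0)% 1/1 ok
(2,1)% 3/3 ok
(2,2)% 3/3 ok
(2,4)@ 2/2 ok
(2,5)@ 2/2 ok
(3,2)% 1/1 ok
(4,3)% 1/1 ok
(4,4)% 1/1 ok
All meet the threshold, so the configuration is stable.

Yes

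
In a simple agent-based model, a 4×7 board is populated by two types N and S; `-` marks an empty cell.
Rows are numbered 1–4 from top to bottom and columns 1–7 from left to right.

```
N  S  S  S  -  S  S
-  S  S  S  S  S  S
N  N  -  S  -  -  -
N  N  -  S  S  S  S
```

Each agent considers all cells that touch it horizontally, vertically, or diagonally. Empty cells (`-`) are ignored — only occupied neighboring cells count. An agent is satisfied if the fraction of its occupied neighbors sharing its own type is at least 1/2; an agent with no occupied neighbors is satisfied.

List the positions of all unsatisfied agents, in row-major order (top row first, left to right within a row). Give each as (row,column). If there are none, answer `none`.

(1,1)

Row 1: (1,1)N 0/2 not · (1,2)S 3/4 satisfied · (1,3)S 5/5 satisfied · (1,4)S 4/4 satisfied · (1,6)S 4/4 satisfied · (1,7)S 3/3 satisfied
Row 2: (2,2)S 3/6 satisfied · (2,3)S 6/7 satisfied · (2,4)S 5/5 satisfied · (2,5)S 5/5 satisfied · (2,6)S 4/4 satisfied · (2,7)S 3/3 satisfied
Row 3: (3,1)N 3/4 satisfied · (3,2)N 3/5 satisfied · (3,4)S 5/5 satisfied
Row 4: (4,1)N 3/3 satisfied · (4,2)N 3/3 satisfied · (4,4)S 2/2 satisfied · (4,5)S 3/3 satisfied · (4,6)S 2/2 satisfied · (4,7)S 1/1 satisfied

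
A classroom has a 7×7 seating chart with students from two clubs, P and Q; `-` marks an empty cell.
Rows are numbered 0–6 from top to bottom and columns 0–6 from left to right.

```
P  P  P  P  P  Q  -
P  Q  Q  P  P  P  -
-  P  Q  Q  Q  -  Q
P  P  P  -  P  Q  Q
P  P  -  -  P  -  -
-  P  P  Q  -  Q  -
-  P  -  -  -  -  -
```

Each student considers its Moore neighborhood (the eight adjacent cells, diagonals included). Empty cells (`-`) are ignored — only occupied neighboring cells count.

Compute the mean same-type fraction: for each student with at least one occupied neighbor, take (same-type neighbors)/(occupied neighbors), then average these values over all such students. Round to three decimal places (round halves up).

0.583

(0,0)P 2/3
(0,1)P 3/5
(0,2)P 3/5
(0,3)P 4/5
(0,4)P 4/5
(0,5)Q 0/3
(1,0)P 3/4
(1,1)Q 2/7
(1,2)Q 3/8
(1,3)P 4/8
(1,4)P 4/7
(1,5)P 2/5
(2,1)P 4/7
(2,2)Q 3/7
(2,3)Q 3/7
(2,4)Q 2/6
(2,6)Q 2/3
(3,0)P 4/4
(3,1)P 5/6
(3,2)P 3/5
(3,4)P 1/4
(3,5)Q 3/5
(3,6)Q 2/2
(4,0)P 4/4
(4,1)P 6/6
(4,4)P 1/4
(5,1)P 4/4
(5,2)P 3/4
(5,3)Q 0/2
(5,5)Q 0/1
(6,1)P 2/2
Sum over 31 students: 2/3 + 3/5 + 3/5 + 4/5 + 4/5 + 0/3 + 3/4 + 2/7 + 3/8 + 4/8 + 4/7 + 2/5 + 4/7 + 3/7 + 3/7 + 2/6 + 2/3 + 4/4 + 5/6 + 3/5 + 1/4 + 3/5 + 2/2 + 4/4 + 6/6 + 1/4 + 4/4 + 3/4 + 0/2 + 0/1 + 2/2 = 5057/280; mean = 5057/280 ÷ 31 = 5057/8680 = 0.582603… → 0.583.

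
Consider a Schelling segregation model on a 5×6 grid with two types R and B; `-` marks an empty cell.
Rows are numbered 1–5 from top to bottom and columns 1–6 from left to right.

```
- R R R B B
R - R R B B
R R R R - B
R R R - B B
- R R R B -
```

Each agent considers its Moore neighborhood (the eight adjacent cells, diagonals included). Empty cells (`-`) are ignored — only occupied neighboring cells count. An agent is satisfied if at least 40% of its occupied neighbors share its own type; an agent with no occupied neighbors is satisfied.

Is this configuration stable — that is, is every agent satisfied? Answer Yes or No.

Yes

Row 1: (1,2)R 3/3 ok · (1,3)R 4/4 ok · (1,4)R 3/5 ok · (1,5)B 3/5 ok · (1,6)B 3/3 ok
Row 2: (2,1)R 3/3 ok · (2,3)R 7/7 ok · (2,4)R 5/7 ok · (2,5)B 4/7 ok · (2,6)B 4/4 ok
Row 3: (3,1)R 4/4 ok · (3,2)R 7/7 ok · (3,3)R 6/6 ok · (3,4)R 4/6 ok · (3,6)B 4/4 ok
Row 4: (4,1)R 4/4 ok · (4,2)R 7/7 ok · (4,3)R 7/7 ok · (4,5)B 3/5 ok · (4,6)B 3/3 ok
Row 5: (5,2)R 4/4 ok · (5,3)R 4/4 ok · (5,4)R 2/4 ok · (5,5)B 2/3 ok
All meet the threshold, so the configuration is stable.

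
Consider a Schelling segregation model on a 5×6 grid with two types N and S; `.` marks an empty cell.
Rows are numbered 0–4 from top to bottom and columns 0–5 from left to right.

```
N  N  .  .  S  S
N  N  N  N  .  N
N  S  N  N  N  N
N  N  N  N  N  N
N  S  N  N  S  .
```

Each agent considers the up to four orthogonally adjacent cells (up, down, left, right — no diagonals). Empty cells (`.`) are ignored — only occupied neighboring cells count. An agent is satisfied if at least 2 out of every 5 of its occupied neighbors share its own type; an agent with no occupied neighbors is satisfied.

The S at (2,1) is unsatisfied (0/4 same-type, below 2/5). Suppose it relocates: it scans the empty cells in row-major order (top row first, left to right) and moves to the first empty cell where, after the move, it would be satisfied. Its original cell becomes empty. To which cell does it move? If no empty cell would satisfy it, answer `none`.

(0,3)

Vacating (2,1). Empty cells in order:
  (0,2): 0/2 same-type → still unsatisfied.
  (0,3): 1/2 same-type → satisfied — stop here.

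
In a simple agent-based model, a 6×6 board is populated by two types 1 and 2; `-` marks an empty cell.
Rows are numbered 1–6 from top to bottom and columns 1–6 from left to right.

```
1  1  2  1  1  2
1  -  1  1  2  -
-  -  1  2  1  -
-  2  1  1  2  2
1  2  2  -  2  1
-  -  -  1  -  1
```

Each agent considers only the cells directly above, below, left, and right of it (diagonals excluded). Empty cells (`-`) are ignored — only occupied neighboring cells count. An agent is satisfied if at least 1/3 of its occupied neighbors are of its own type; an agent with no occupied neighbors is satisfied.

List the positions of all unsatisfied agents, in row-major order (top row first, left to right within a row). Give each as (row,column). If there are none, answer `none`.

(1,1)1 2/2 satisfied
(1,2)1 1/2 satisfied
(1,3)2 0/3 not
(1,4)1 2/3 satisfied
(1,5)1 1/3 satisfied
(1,6)2 0/1 not
(2,1)1 1/1 satisfied
(2,3)1 2/3 satisfied
(2,4)1 2/4 satisfied
(2,5)2 0/3 not
(3,3)1 2/3 satisfied
(3,4)2 0/4 not
(3,5)1 0/3 not
(4,2)2 1/2 satisfied
(4,3)1 2/4 satisfied
(4,4)1 1/3 satisfied
(4,5)2 2/4 satisfied
(4,6)2 1/2 satisfied
(5,1)1 0/1 not
(5,2)2 2/3 satisfied
(5,3)2 1/2 satisfied
(5,5)2 1/2 satisfied
(5,6)1 1/3 satisfied
(6,4)1 0/0 satisfied
(6,6)1 1/1 satisfied

(1,3), (1,6), (2,5), (3,4), (3,5), (5,1)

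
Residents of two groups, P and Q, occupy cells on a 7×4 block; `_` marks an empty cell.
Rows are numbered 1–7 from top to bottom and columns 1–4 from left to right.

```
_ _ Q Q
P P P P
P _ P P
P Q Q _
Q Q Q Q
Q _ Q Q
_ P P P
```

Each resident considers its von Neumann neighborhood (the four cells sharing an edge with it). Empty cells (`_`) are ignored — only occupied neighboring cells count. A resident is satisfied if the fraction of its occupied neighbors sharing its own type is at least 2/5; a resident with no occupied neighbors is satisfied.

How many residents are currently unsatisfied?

1

Row 1: (1,3)Q 1/2 satisfied · (1,4)Q 1/2 satisfied
Row 2: (2,1)P 2/2 satisfied · (2,2)P 2/2 satisfied · (2,3)P 3/4 satisfied · (2,4)P 2/3 satisfied
Row 3: (3,1)P 2/2 satisfied · (3,3)P 2/3 satisfied · (3,4)P 2/2 satisfied
Row 4: (4,1)P 1/3 not · (4,2)Q 2/3 satisfied · (4,3)Q 2/3 satisfied
Row 5: (5,1)Q 2/3 satisfied · (5,2)Q 3/3 satisfied · (5,3)Q 4/4 satisfied · (5,4)Q 2/2 satisfied
Row 6: (6,1)Q 1/1 satisfied · (6,3)Q 2/3 satisfied · (6,4)Q 2/3 satisfied
Row 7: (7,2)P 1/1 satisfied · (7,3)P 2/3 satisfied · (7,4)P 1/2 satisfied
Unsatisfied: (4,1) — 1 in total.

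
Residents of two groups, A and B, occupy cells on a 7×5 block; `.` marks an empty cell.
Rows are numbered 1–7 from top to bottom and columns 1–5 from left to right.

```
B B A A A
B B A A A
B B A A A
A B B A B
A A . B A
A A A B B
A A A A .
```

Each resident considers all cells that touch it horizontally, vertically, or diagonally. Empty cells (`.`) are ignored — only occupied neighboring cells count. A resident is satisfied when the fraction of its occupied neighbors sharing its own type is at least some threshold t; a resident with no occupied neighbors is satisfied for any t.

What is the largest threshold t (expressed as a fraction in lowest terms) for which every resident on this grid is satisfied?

Row 1: (1,1)B 3/3 · (1,2)B 3/5 · (1,3)A 3/5 · (1,4)A 5/5 · (1,5)A 3/3
Row 2: (2,1)B 5/5 · (2,2)B 5/8 · (2,3)A 5/8 · (2,4)A 8/8 · (2,5)A 5/5
Row 3: (3,1)B 4/5 · (3,2)B 5/8 · (3,3)A 4/8 · (3,4)A 6/8 · (3,5)A 4/5
Row 4: (4,1)A 2/5 · (4,2)B 3/7 · (4,3)B 3/7 · (4,4)A 4/7 · (4,5)B 1/5
Row 5: (5,1)A 4/5 · (5,2)A 5/7 · (5,4)B 4/7 · (5,5)A 1/5
Row 6: (6,1)A 5/5 · (6,2)A 7/7 · (6,3)A 5/7 · (6,4)B 2/6 · (6,5)B 2/4
Row 7: (7,1)A 3/3 · (7,2)A 5/5 · (7,3)A 4/5 · (7,4)A 2/4
The smallest same-type fraction is 1/5 at (4,5), which reduces to 1/5. Any threshold above that leaves this resident unsatisfied.

1/5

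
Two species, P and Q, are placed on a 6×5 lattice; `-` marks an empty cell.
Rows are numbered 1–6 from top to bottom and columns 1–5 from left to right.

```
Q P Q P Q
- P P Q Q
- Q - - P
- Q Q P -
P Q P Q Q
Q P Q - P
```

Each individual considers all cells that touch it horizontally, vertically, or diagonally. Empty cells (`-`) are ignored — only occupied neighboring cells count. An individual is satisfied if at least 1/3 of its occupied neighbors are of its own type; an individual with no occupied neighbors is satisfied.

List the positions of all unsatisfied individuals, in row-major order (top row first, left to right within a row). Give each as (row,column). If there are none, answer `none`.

Row 1: (1,1)Q 0/2 ✗ · (1,2)P 2/4 ✓ · (1,3)Q 1/5 ✗ · (1,4)P 1/5 ✗ · (1,5)Q 2/3 ✓
Row 2: (2,2)P 2/5 ✓ · (2,3)P 3/6 ✓ · (2,4)Q 3/6 ✓ · (2,5)Q 2/4 ✓
Row 3: (3,2)Q 2/4 ✓ · (3,5)P 1/3 ✓
Row 4: (4,2)Q 3/5 ✓ · (4,3)Q 4/6 ✓ · (4,4)P 2/5 ✓
Row 5: (5,1)P 1/4 ✗ · (5,2)Q 4/7 ✓ · (5,3)P 2/7 ✗ · (5,4)Q 3/6 ✓ · (5,5)Q 1/3 ✓
Row 6: (6,1)Q 1/3 ✓ · (6,2)P 2/5 ✓ · (6,3)Q 2/4 ✓ · (6,5)P 0/2 ✗

(1,1), (1,3), (1,4), (5,1), (5,3), (6,5)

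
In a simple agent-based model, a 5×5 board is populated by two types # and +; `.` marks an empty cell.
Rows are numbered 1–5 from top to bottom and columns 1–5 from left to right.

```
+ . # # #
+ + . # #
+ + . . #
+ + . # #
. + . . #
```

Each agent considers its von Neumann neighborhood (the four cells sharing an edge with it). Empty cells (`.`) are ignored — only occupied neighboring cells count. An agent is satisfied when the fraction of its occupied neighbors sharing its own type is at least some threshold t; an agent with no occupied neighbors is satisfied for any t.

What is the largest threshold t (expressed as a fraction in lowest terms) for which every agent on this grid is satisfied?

(1,1)+ 1/1
(1,3)# 1/1
(1,4)# 3/3
(1,5)# 2/2
(2,1)+ 3/3
(2,2)+ 2/2
(2,4)# 2/2
(2,5)# 3/3
(3,1)+ 3/3
(3,2)+ 3/3
(3,5)# 2/2
(4,1)+ 2/2
(4,2)+ 3/3
(4,4)# 1/1
(4,5)# 3/3
(5,2)+ 1/1
(5,5)# 1/1
The smallest same-type fraction is 1/1 at (1,1), which reduces to 1/1. Any threshold above that leaves this agent unsatisfied.

1/1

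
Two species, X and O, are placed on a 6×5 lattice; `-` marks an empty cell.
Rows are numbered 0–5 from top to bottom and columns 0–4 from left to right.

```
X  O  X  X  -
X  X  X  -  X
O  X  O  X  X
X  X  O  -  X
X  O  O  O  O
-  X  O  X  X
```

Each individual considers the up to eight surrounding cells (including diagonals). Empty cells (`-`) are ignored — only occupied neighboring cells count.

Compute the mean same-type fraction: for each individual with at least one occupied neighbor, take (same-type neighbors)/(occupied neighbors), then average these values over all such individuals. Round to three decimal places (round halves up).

0.531

(0,0)X 2/3
(0,1)O 0/5
(0,2)X 3/4
(0,3)X 3/3
(1,0)X 3/5
(1,1)X 5/8
(1,2)X 5/7
(1,4)X 3/3
(2,0)O 0/5
(2,1)X 5/8
(2,2)O 1/6
(2,3)X 4/6
(2,4)X 3/3
(3,0)X 3/5
(3,1)X 3/8
(3,2)O 4/7
(3,4)X 2/4
(4,0)X 3/4
(4,1)O 3/7
(4,2)O 4/7
(4,3)O 4/7
(4,4)O 1/4
(5,1)X 1/4
(5,2)O 3/5
(5,3)X 1/5
(5,4)X 1/3
Sum over 26 individuals: 2/3 + 0/5 + 3/4 + 3/3 + 3/5 + 5/8 + 5/7 + 3/3 + 0/5 + 5/8 + 1/6 + 4/6 + 3/3 + 3/5 + 3/8 + 4/7 + 2/4 + 3/4 + 3/7 + 4/7 + 4/7 + 1/4 + 1/4 + 3/5 + 1/5 + 1/3 = 2321/168; mean = 2321/168 ÷ 26 = 2321/4368 = 0.531364… → 0.531.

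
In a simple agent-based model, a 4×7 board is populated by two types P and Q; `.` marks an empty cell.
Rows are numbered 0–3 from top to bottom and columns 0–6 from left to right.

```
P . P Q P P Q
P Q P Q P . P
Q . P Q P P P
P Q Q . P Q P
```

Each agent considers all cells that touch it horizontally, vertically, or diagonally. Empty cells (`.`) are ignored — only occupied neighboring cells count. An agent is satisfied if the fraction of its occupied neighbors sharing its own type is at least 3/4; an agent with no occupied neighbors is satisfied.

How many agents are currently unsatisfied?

20

Row 0: (0,0)P 1/2 ✗ · (0,2)P 1/4 ✗ · (0,3)Q 1/5 ✗ · (0,4)P 2/4 ✗ · (0,5)P 3/4 ✓ · (0,6)Q 0/2 ✗
Row 1: (1,0)P 1/3 ✗ · (1,1)Q 1/6 ✗ · (1,2)P 2/6 ✗ · (1,3)Q 2/8 ✗ · (1,4)P 4/7 ✗ · (1,6)P 3/4 ✓
Row 2: (2,0)Q 2/4 ✗ · (2,2)P 1/6 ✗ · (2,3)Q 2/7 ✗ · (2,4)P 3/6 ✗ · (2,5)P 6/7 ✓ · (2,6)P 3/4 ✓
Row 3: (3,0)P 0/2 ✗ · (3,1)Q 2/4 ✗ · (3,2)Q 2/3 ✗ · (3,4)P 2/4 ✗ · (3,5)Q 0/5 ✗ · (3,6)P 2/3 ✗
Unsatisfied: (0,0), (0,2), (0,3), (0,4), (0,6), (1,0), (1,1), (1,2), (1,3), (1,4), (2,0), (2,2), (2,3), (2,4), (3,0), (3,1), (3,2), (3,4), (3,5), (3,6) — 20 in total.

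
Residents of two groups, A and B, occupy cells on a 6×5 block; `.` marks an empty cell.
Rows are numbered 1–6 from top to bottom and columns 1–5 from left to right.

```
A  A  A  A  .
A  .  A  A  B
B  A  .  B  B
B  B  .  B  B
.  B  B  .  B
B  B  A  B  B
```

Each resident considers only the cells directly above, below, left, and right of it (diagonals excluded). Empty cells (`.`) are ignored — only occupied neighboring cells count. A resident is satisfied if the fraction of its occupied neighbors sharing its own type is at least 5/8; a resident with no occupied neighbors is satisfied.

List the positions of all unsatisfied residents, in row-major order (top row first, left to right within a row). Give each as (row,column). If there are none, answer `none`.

Row 1: (1,1)A 2/2 satisfied · (1,2)A 2/2 satisfied · (1,3)A 3/3 satisfied · (1,4)A 2/2 satisfied
Row 2: (2,1)A 1/2 not · (2,3)A 2/2 satisfied · (2,4)A 2/4 not · (2,5)B 1/2 not
Row 3: (3,1)B 1/3 not · (3,2)A 0/2 not · (3,4)B 2/3 satisfied · (3,5)B 3/3 satisfied
Row 4: (4,1)B 2/2 satisfied · (4,2)B 2/3 satisfied · (4,4)B 2/2 satisfied · (4,5)B 3/3 satisfied
Row 5: (5,2)B 3/3 satisfied · (5,3)B 1/2 not · (5,5)B 2/2 satisfied
Row 6: (6,1)B 1/1 satisfied · (6,2)B 2/3 satisfied · (6,3)A 0/3 not · (6,4)B 1/2 not · (6,5)B 2/2 satisfied

(2,1), (2,4), (2,5), (3,1), (3,2), (5,3), (6,3), (6,4)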